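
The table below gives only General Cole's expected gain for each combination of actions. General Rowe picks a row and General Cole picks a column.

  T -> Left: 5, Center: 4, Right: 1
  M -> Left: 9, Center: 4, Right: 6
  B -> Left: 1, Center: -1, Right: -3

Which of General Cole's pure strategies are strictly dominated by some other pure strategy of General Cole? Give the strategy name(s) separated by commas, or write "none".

Center, Right

Left is not dominated — it holds its own against Center at T (5>4); Right at T (5>1).
Left strictly dominates Center — T: 5>4, M: 9>4, B: 1>-1.
Left strictly dominates Right — T: 5>1, M: 9>6, B: 1>-3.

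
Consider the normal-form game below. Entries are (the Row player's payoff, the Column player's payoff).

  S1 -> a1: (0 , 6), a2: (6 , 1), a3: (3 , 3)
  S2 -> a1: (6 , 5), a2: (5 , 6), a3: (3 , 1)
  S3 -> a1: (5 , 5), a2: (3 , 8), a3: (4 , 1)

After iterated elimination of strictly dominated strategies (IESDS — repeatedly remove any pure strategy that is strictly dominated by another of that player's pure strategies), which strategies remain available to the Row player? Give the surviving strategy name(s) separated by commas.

Column a3 is eliminated: a1 beats it against every remaining row (S1: 6>3, S2: 5>1, S3: 5>1).
For the Row player, S2 strictly dominates S3 on the remaining columns (a1: 6>5, a2: 5>3); eliminate S3.
Among the remaining strategies, none is strictly dominated by another pure strategy of the same player, so the elimination stops.
Surviving strategies — the Row player: {S1, S2}; the Column player: {a1, a2}.

S1, S2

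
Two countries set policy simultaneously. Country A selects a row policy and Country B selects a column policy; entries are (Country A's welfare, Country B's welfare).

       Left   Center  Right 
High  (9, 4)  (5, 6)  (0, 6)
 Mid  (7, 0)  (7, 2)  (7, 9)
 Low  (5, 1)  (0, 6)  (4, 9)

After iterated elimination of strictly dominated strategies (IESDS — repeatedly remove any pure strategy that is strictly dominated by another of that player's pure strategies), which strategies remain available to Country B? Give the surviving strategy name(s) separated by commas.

For Country A, Mid strictly dominates Low on the remaining columns (Left: 7>5, Center: 7>0, Right: 7>4); eliminate Low.
Column Left is eliminated: Center beats it against every remaining row (High: 6>4, Mid: 2>0).
For Country A, Mid strictly dominates High on the remaining columns (Center: 7>5, Right: 7>0); eliminate High.
For Country B, Right strictly dominates Center on the remaining rows (Mid: 9>2); eliminate Center.
Among the remaining strategies, none is strictly dominated by another pure strategy of the same player, so the elimination stops.
Surviving strategies — Country A: {Mid}; Country B: {Right}.

Right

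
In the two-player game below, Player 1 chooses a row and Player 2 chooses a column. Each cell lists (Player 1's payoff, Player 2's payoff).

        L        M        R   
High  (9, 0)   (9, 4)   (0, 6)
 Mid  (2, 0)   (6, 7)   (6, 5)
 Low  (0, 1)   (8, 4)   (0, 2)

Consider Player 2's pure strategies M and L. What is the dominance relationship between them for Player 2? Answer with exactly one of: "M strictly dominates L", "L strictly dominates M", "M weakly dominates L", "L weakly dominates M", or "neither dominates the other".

Compare M to L across every action of Player 1: High: 4>0, Mid: 7>0, Low: 4>1.
Every comparison favours M, so M strictly dominates L.

M strictly dominates L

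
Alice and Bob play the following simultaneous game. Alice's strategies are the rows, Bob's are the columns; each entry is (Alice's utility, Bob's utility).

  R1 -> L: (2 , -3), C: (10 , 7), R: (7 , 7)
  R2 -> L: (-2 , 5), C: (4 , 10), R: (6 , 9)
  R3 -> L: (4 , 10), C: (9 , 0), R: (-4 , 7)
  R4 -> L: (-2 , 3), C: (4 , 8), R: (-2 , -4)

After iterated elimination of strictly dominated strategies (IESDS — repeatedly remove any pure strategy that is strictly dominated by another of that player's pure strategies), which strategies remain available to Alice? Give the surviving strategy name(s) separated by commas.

R1, R3

For Alice, R1 strictly dominates R2 on the remaining columns (L: 2>-2, C: 10>4, R: 7>6); eliminate R2.
Alice's strategy R4 is strictly dominated by R1 (L: 2>-2, C: 10>4, R: 7>-2) and is removed.
Among the remaining strategies, none is strictly dominated by another pure strategy of the same player, so the elimination stops.
Surviving strategies — Alice: {R1, R3}; Bob: {L, C, R}.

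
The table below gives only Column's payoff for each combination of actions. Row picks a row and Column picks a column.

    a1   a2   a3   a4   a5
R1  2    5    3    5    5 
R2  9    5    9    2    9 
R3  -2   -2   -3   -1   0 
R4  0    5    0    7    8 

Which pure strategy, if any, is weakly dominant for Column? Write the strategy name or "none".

a5 vs a1: R1: 5>2, R2: 9=9, R3: 0>-2, R4: 8>0.
a5 vs a2: R1: 5=5, R2: 9>5, R3: 0>-2, R4: 8>5.
a5 vs a3: R1: 5>3, R2: 9=9, R3: 0>-3, R4: 8>0.
a5 vs a4: R1: 5=5, R2: 9>2, R3: 0>-1, R4: 8>7.
a5 is at least as good as every other strategy against every opponent action, so it is weakly dominant.

a5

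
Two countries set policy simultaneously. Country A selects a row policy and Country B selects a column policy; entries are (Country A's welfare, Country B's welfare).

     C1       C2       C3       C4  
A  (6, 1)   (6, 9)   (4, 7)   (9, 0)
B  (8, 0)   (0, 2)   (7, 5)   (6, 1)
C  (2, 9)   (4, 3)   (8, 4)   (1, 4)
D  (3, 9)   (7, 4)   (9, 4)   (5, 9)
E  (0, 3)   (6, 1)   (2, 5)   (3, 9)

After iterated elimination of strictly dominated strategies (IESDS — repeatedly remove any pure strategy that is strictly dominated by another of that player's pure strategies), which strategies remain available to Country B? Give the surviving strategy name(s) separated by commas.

C1, C2, C3, C4

For Country A, D strictly dominates C on the remaining columns (C1: 3>2, C2: 7>4, C3: 9>8, C4: 5>1); eliminate C.
Country A's strategy E is strictly dominated by D (C1: 3>0, C2: 7>6, C3: 9>2, C4: 5>3) and is removed.
Among the remaining strategies, none is strictly dominated by another pure strategy of the same player, so the elimination stops.
Surviving strategies — Country A: {A, B, D}; Country B: {C1, C2, C3, C4}.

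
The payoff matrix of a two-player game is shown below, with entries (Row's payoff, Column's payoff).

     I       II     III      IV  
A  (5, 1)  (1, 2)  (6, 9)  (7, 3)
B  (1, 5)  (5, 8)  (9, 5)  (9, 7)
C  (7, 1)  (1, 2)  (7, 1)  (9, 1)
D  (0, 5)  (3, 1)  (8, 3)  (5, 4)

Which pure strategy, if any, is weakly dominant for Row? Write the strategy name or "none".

none

A fails to dominate B at II (1<5).
B fails to dominate A at I (1<5).
C fails to dominate B at II (1<5).
D fails to dominate A at I (0<5).
No single strategy dominates all the others.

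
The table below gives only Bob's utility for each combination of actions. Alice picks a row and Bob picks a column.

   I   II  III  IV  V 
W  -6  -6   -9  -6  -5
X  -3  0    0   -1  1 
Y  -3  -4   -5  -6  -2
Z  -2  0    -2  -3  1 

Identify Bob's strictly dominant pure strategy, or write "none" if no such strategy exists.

V vs I: W: -5>-6, X: 1>-3, Y: -2>-3, Z: 1>-2.
V vs II: W: -5>-6, X: 1>0, Y: -2>-4, Z: 1>0.
V vs III: W: -5>-9, X: 1>0, Y: -2>-5, Z: 1>-2.
V vs IV: W: -5>-6, X: 1>-1, Y: -2>-6, Z: 1>-3.
V strictly beats every other strategy against every opponent action, so it is strictly dominant.

V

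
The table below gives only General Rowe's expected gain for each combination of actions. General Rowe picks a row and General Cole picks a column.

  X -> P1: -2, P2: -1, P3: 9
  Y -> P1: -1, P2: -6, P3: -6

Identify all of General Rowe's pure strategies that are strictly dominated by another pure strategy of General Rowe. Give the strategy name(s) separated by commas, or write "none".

none

X is not dominated — it holds its own against Y at P2 (-1>-6).
Y is not dominated — it holds its own against X at P1 (-1>-2).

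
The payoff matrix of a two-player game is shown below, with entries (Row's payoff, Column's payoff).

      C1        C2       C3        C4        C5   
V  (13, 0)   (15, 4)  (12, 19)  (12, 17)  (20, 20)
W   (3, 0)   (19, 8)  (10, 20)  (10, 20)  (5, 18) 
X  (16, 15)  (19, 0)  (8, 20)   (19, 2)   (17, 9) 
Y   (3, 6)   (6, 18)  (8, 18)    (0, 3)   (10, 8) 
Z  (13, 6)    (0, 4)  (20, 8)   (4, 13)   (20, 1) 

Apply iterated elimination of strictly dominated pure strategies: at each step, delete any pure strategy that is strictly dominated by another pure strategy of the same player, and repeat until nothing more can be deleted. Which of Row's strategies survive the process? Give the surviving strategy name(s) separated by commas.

Row's strategy Y is strictly dominated by V (C1: 13>3, C2: 15>6, C3: 12>8, C4: 12>0, C5: 20>10) and is removed.
Column's strategy C1 is strictly dominated by C3 (V: 19>0, W: 20>0, X: 20>15, Z: 8>6) and is removed.
Column C2 is eliminated: C3 beats it against every remaining row (V: 19>4, W: 20>8, X: 20>0, Z: 8>4).
For Row, V strictly dominates W on the remaining columns (C3: 12>10, C4: 12>10, C5: 20>5); eliminate W.
Among the remaining strategies, none is strictly dominated by another pure strategy of the same player, so the elimination stops.
Surviving strategies — Row: {V, X, Z}; Column: {C3, C4, C5}.

V, X, Z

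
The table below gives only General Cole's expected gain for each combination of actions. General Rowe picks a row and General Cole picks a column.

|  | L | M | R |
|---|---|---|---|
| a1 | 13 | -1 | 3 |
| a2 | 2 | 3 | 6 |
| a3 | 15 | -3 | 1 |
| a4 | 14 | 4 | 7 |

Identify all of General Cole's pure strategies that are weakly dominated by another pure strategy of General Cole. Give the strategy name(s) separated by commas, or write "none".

M

Nothing dominates L: M at a1 (13>-1); R at a1 (13>3).
R weakly dominates M — a1: 3>-1, a2: 6>3, a3: 1>-3, a4: 7>4.
R is not dominated — it holds its own against L at a2 (6>2); M at a1 (3>-1).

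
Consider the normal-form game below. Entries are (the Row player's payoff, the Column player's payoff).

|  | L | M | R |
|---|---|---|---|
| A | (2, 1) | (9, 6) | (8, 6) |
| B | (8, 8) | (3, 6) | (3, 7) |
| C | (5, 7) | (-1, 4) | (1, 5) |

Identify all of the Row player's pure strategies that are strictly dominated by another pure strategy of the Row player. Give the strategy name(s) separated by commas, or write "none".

C

Nothing dominates A: B at M (9>3); C at M (9>-1).
Nothing dominates B: A at L (8>2); C at L (8>5).
C is strictly dominated by B (L: 8>5, M: 3>-1, R: 3>1).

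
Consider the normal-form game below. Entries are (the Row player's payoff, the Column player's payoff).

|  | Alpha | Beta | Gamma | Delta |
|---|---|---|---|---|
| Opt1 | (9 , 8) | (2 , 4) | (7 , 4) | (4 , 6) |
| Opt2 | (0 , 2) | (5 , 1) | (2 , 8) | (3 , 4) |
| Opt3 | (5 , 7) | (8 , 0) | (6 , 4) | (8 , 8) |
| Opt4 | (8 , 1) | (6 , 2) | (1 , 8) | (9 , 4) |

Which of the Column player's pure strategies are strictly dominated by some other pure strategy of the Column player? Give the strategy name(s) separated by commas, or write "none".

Beta

Alpha is not dominated — it holds its own against Beta at Opt1 (8>4); Gamma at Opt1 (8>4); Delta at Opt1 (8>6).
Beta: dominated, since Delta does at least as well everywhere (Opt1: 6>4, Opt2: 4>1, Opt3: 8>0, Opt4: 4>2).
Gamma: no other strategy beats it everywhere (Alpha at Opt2 (8>2); Beta at Opt1 (4=4); Delta at Opt2 (8>4)).
Delta is not dominated — it holds its own against Alpha at Opt2 (4>2); Beta at Opt1 (6>4); Gamma at Opt1 (6>4).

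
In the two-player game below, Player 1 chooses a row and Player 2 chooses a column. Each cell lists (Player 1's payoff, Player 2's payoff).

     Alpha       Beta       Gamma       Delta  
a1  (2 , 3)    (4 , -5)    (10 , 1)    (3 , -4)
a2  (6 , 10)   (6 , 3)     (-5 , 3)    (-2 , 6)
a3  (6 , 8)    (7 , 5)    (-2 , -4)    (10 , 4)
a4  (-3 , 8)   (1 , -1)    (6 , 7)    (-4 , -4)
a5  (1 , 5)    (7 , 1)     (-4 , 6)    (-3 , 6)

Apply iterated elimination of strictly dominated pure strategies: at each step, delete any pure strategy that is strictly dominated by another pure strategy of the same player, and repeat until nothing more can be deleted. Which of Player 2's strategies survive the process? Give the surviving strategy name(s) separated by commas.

Row a4 is eliminated: a1 beats it against every remaining column (Alpha: 2>-3, Beta: 4>1, Gamma: 10>6, Delta: 3>-4).
Column Beta is eliminated: Alpha beats it against every remaining row (a1: 3>-5, a2: 10>3, a3: 8>5, a5: 5>1).
Player 1's strategy a5 is strictly dominated by a1 (Alpha: 2>1, Gamma: 10>-4, Delta: 3>-3) and is removed.
Player 2's strategy Gamma is strictly dominated by Alpha (a1: 3>1, a2: 10>3, a3: 8>-4) and is removed.
For Player 1, a3 strictly dominates a1 on the remaining columns (Alpha: 6>2, Delta: 10>3); eliminate a1.
Player 2's strategy Delta is strictly dominated by Alpha (a2: 10>6, a3: 8>4) and is removed.
Among the remaining strategies, none is strictly dominated by another pure strategy of the same player, so the elimination stops.
Surviving strategies — Player 1: {a2, a3}; Player 2: {Alpha}.

Alpha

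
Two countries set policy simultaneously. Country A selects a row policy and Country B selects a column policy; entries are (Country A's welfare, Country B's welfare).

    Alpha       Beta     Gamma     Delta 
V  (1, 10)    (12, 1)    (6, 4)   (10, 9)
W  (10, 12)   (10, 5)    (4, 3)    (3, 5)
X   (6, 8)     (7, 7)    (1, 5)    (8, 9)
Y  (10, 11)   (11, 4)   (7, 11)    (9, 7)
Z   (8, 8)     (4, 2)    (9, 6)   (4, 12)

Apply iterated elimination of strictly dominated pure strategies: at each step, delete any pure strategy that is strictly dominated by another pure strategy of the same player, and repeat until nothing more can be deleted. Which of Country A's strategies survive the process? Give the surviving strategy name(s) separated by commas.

Row X is eliminated: Y beats it against every remaining column (Alpha: 10>6, Beta: 11>7, Gamma: 7>1, Delta: 9>8).
Column Beta is eliminated: Alpha beats it against every remaining row (V: 10>1, W: 12>5, Y: 11>4, Z: 8>2).
Among the remaining strategies, none is strictly dominated by another pure strategy of the same player, so the elimination stops.
Surviving strategies — Country A: {V, W, Y, Z}; Country B: {Alpha, Gamma, Delta}.

V, W, Y, Z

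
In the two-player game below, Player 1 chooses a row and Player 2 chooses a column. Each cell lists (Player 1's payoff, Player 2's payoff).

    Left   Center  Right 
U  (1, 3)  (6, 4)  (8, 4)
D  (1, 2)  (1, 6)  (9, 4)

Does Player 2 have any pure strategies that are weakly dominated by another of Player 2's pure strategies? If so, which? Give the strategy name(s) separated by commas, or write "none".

Left, Right

Left: dominated, since Center does at least as well everywhere (U: 4>3, D: 6>2).
Center: no other strategy beats it everywhere (Left at U (4>3); Right at D (6>4)).
Center weakly dominates Right — U: 4=4, D: 6>4.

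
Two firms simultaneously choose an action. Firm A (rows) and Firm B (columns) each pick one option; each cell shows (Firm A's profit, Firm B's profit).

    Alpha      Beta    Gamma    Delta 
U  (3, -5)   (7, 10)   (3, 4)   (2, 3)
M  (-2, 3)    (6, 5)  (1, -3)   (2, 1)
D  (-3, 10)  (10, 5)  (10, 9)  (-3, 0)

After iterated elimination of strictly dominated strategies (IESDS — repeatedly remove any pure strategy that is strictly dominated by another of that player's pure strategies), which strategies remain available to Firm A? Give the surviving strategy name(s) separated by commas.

For Firm B, Beta strictly dominates Delta on the remaining rows (U: 10>3, M: 5>1, D: 5>0); eliminate Delta.
Row M is eliminated: U beats it against every remaining column (Alpha: 3>-2, Beta: 7>6, Gamma: 3>1).
Among the remaining strategies, none is strictly dominated by another pure strategy of the same player, so the elimination stops.
Surviving strategies — Firm A: {U, D}; Firm B: {Alpha, Beta, Gamma}.

U, D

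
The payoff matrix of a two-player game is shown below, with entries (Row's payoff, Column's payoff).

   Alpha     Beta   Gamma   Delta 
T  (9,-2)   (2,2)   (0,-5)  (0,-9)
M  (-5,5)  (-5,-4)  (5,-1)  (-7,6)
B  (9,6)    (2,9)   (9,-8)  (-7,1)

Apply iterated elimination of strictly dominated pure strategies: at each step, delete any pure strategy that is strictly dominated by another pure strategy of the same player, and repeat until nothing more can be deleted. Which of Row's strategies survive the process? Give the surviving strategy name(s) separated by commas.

For Column, Alpha strictly dominates Gamma on the remaining rows (T: -2>-5, M: 5>-1, B: 6>-8); eliminate Gamma.
Row's strategy M is strictly dominated by T (Alpha: 9>-5, Beta: 2>-5, Delta: 0>-7) and is removed.
For Column, Beta strictly dominates Alpha on the remaining rows (T: 2>-2, B: 9>6); eliminate Alpha.
For Column, Beta strictly dominates Delta on the remaining rows (T: 2>-9, B: 9>1); eliminate Delta.
Among the remaining strategies, none is strictly dominated by another pure strategy of the same player, so the elimination stops.
Surviving strategies — Row: {T, B}; Column: {Beta}.

T, B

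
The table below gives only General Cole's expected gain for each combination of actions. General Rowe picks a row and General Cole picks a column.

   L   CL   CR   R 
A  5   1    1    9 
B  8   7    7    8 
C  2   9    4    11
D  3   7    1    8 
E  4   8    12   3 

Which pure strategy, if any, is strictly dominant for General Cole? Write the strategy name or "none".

none

L fails to dominate CL at C (2<9).
CL fails to dominate L at A (1<5).
CR fails to dominate L at A (1<5).
R fails to dominate L at B (8=8).
No single strategy dominates all the others.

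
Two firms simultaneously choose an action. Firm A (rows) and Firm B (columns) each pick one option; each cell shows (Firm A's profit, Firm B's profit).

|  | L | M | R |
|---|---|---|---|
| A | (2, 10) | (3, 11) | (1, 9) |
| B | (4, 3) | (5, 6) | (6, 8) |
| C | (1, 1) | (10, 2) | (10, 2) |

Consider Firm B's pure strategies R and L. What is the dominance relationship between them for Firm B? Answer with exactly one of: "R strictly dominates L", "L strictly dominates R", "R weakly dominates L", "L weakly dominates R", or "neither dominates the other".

Compare R to L across every action of Firm A: A: 9<10, B: 8>3, C: 2>1.
R does better at B, C but worse at A; neither strategy dominates the other.

neither dominates the other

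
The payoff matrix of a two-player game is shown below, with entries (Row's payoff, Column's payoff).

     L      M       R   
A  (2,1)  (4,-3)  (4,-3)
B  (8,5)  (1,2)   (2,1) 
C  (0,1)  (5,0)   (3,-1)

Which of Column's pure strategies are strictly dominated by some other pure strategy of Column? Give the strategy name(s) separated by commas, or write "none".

Nothing dominates L: M at A (1>-3); R at A (1>-3).
L strictly dominates M — A: 1>-3, B: 5>2, C: 1>0.
R: dominated, since L does at least as well everywhere (A: 1>-3, B: 5>1, C: 1>-1).

M, R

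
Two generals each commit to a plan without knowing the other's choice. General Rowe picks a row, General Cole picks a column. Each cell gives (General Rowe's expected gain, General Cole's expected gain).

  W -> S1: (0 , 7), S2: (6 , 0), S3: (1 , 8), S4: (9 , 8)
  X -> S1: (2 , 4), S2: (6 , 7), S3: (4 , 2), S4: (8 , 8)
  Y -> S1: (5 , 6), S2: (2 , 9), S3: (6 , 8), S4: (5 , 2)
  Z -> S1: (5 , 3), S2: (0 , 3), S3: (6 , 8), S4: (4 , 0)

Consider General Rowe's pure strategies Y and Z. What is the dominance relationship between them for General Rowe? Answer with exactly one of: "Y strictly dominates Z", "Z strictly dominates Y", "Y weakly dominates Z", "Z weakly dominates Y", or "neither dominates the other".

Compare Y to Z across each opponent action: S1: 5=5, S2: 2>0, S3: 6=6, S4: 5>4.
Y is at least as good everywhere and strictly better somewhere (tied only at S1, S3), so Y weakly but not strictly dominates Z.

Y weakly dominates Z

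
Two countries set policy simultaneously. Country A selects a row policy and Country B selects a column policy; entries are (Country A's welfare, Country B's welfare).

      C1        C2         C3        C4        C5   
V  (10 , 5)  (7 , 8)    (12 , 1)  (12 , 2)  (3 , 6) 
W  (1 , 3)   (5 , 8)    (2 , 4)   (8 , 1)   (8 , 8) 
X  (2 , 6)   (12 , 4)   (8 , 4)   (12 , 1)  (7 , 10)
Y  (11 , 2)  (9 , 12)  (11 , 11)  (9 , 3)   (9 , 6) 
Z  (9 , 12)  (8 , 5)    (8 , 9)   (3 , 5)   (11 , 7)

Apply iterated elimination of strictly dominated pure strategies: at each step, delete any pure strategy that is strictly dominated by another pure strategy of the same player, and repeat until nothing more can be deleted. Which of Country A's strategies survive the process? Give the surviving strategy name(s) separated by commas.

Row W is eliminated: Y beats it against every remaining column (C1: 11>1, C2: 9>5, C3: 11>2, C4: 9>8, C5: 9>8).
For Country B, C5 strictly dominates C4 on the remaining rows (V: 6>2, X: 10>1, Y: 6>3, Z: 7>5); eliminate C4.
Among the remaining strategies, none is strictly dominated by another pure strategy of the same player, so the elimination stops.
Surviving strategies — Country A: {V, X, Y, Z}; Country B: {C1, C2, C3, C5}.

V, X, Y, Z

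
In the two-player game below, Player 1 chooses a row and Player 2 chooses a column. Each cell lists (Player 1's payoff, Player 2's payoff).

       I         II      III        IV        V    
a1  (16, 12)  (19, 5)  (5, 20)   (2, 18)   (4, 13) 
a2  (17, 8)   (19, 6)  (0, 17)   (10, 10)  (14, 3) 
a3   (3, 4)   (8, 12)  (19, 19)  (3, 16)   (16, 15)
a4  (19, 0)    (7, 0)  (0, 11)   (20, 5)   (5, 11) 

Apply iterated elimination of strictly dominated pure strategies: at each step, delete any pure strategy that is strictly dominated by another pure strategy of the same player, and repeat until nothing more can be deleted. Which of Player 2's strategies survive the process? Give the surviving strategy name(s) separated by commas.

III

Player 2's strategy I is strictly dominated by III (a1: 20>12, a2: 17>8, a3: 19>4, a4: 11>0) and is removed.
Player 2's strategy II is strictly dominated by III (a1: 20>5, a2: 17>6, a3: 19>12, a4: 11>0) and is removed.
Row a1 is eliminated: a3 beats it against every remaining column (III: 19>5, IV: 3>2, V: 16>4).
Column IV is eliminated: III beats it against every remaining row (a2: 17>10, a3: 19>16, a4: 11>5).
Player 1's strategy a2 is strictly dominated by a3 (III: 19>0, V: 16>14) and is removed.
Row a4 is eliminated: a3 beats it against every remaining column (III: 19>0, V: 16>5).
For Player 2, III strictly dominates V on the remaining rows (a3: 19>15); eliminate V.
Among the remaining strategies, none is strictly dominated by another pure strategy of the same player, so the elimination stops.
Surviving strategies — Player 1: {a3}; Player 2: {III}.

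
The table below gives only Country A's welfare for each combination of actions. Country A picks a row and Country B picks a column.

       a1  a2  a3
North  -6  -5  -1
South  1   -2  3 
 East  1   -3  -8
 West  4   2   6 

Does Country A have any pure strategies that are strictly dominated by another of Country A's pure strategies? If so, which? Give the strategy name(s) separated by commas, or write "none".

North is strictly dominated by South (a1: 1>-6, a2: -2>-5, a3: 3>-1).
South: dominated, since West does at least as well everywhere (a1: 4>1, a2: 2>-2, a3: 6>3).
West strictly dominates East — a1: 4>1, a2: 2>-3, a3: 6>-8.
West is not dominated — it holds its own against North at a1 (4>-6); South at a1 (4>1); East at a1 (4>1).

North, South, East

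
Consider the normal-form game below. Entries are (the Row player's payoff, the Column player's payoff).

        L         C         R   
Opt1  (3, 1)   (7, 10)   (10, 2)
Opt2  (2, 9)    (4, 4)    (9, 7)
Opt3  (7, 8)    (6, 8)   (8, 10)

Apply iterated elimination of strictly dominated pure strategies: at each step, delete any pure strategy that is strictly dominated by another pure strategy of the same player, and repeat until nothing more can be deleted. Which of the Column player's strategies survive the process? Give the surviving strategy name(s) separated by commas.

C

Row Opt2 is eliminated: Opt1 beats it against every remaining column (L: 3>2, C: 7>4, R: 10>9).
For the Column player, R strictly dominates L on the remaining rows (Opt1: 2>1, Opt3: 10>8); eliminate L.
The Row player's strategy Opt3 is strictly dominated by Opt1 (C: 7>6, R: 10>8) and is removed.
The Column player's strategy R is strictly dominated by C (Opt1: 10>2) and is removed.
Among the remaining strategies, none is strictly dominated by another pure strategy of the same player, so the elimination stops.
Surviving strategies — the Row player: {Opt1}; the Column player: {C}.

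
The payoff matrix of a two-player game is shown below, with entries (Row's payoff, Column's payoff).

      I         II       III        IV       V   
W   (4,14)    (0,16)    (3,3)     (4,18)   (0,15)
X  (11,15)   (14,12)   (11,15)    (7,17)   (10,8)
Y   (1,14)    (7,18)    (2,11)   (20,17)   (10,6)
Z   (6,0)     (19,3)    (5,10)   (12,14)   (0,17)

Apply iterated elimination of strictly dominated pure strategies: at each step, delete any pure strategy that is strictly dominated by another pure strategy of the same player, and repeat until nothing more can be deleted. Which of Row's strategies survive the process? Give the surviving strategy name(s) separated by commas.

Row's strategy W is strictly dominated by X (I: 11>4, II: 14>0, III: 11>3, IV: 7>4, V: 10>0) and is removed.
Column's strategy I is strictly dominated by IV (X: 17>15, Y: 17>14, Z: 14>0) and is removed.
For Column, IV strictly dominates III on the remaining rows (X: 17>15, Y: 17>11, Z: 14>10); eliminate III.
Among the remaining strategies, none is strictly dominated by another pure strategy of the same player, so the elimination stops.
Surviving strategies — Row: {X, Y, Z}; Column: {II, IV, V}.

X, Y, Z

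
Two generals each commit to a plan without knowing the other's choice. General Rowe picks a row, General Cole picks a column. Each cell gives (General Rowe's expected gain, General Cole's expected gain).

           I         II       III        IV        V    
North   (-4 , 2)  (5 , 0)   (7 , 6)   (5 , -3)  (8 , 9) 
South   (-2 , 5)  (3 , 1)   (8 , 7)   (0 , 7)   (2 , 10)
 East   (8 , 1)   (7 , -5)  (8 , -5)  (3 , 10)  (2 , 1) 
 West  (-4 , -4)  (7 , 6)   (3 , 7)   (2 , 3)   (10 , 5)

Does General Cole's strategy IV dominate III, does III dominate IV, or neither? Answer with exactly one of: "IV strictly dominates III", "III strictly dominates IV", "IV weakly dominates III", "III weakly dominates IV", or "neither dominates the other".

Compare IV to III across every action of General Rowe: North: -3<6, South: 7=7, East: 10>-5, West: 3<7.
IV does better at East but worse at North, West; neither strategy dominates the other.

neither dominates the other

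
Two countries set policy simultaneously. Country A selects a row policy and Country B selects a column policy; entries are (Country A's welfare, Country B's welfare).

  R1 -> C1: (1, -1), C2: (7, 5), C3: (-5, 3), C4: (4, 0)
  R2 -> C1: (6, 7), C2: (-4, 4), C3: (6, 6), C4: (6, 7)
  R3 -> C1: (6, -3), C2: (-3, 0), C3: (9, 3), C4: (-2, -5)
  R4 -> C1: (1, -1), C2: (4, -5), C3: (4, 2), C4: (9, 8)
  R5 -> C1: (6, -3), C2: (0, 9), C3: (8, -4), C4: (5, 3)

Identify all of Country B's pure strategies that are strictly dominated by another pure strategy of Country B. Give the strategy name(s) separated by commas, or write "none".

none

Nothing dominates C1: C2 at R2 (7>4); C3 at R2 (7>6); C4 at R2 (7=7).
C2 is not dominated — it holds its own against C1 at R1 (5>-1); C3 at R1 (5>3); C4 at R1 (5>0).
C3 is not dominated — it holds its own against C1 at R1 (3>-1); C2 at R2 (6>4); C4 at R1 (3>0).
Nothing dominates C4: C1 at R1 (0>-1); C2 at R2 (7>4); C3 at R2 (7>6).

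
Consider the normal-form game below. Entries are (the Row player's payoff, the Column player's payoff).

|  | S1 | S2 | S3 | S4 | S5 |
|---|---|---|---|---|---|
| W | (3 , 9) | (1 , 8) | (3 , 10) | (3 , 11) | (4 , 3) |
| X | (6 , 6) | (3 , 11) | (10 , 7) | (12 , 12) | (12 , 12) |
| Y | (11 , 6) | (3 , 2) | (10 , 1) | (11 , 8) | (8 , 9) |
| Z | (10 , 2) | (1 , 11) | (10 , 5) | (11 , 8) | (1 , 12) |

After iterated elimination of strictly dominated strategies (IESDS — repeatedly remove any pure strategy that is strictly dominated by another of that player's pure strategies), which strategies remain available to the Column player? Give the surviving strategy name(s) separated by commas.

Row W is eliminated: X beats it against every remaining column (S1: 6>3, S2: 3>1, S3: 10>3, S4: 12>3, S5: 12>4).
Column S1 is eliminated: S4 beats it against every remaining row (X: 12>6, Y: 8>6, Z: 8>2).
Column S2 is eliminated: S5 beats it against every remaining row (X: 12>11, Y: 9>2, Z: 12>11).
Column S3 is eliminated: S4 beats it against every remaining row (X: 12>7, Y: 8>1, Z: 8>5).
For the Row player, X strictly dominates Y on the remaining columns (S4: 12>11, S5: 12>8); eliminate Y.
The Row player's strategy Z is strictly dominated by X (S4: 12>11, S5: 12>1) and is removed.
Among the remaining strategies, none is strictly dominated by another pure strategy of the same player, so the elimination stops.
Surviving strategies — the Row player: {X}; the Column player: {S4, S5}.

S4, S5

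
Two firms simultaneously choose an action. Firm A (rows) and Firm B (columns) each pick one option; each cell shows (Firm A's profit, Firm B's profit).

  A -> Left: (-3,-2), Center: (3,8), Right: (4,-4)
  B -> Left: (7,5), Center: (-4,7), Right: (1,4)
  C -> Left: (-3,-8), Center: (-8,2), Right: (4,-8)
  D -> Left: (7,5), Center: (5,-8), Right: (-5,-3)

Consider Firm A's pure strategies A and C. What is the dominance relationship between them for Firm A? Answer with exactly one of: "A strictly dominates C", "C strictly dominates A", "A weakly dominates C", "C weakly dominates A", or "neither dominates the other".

A's payoffs vs C's, by Firm B's action — Left: -3=-3, Center: 3>-8, Right: 4=4.
A is at least as good everywhere and strictly better somewhere (tied only at Left, Right), so A weakly but not strictly dominates C.

A weakly dominates C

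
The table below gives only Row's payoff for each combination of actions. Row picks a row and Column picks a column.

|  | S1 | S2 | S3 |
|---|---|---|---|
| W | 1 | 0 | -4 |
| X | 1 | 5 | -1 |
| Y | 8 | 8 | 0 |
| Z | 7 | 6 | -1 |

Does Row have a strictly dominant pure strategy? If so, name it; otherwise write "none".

Y vs W: S1: 8>1, S2: 8>0, S3: 0>-4.
Y vs X: S1: 8>1, S2: 8>5, S3: 0>-1.
Y vs Z: S1: 8>7, S2: 8>6, S3: 0>-1.
Y strictly beats every other strategy against every opponent action, so it is strictly dominant.

Y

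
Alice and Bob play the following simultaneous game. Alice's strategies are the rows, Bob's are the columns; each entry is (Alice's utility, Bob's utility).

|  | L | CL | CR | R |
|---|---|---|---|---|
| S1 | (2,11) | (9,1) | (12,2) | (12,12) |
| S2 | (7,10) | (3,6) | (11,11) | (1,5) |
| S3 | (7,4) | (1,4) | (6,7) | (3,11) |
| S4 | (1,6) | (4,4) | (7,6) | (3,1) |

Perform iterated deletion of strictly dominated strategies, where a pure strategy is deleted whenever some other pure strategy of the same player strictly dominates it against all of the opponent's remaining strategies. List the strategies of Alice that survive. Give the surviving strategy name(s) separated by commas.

Alice's strategy S4 is strictly dominated by S1 (L: 2>1, CL: 9>4, CR: 12>7, R: 12>3) and is removed.
Bob's strategy CL is strictly dominated by CR (S1: 2>1, S2: 11>6, S3: 7>4) and is removed.
Among the remaining strategies, none is strictly dominated by another pure strategy of the same player, so the elimination stops.
Surviving strategies — Alice: {S1, S2, S3}; Bob: {L, CR, R}.

S1, S2, S3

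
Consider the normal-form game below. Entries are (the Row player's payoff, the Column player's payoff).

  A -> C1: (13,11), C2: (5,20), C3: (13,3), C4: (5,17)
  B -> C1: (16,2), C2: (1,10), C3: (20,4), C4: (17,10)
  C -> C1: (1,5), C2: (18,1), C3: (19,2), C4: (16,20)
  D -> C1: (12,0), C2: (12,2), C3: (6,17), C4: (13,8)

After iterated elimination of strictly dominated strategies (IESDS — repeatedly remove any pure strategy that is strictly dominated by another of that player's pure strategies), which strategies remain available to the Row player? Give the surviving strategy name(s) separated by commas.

Column C1 is eliminated: C4 beats it against every remaining row (A: 17>11, B: 10>2, C: 20>5, D: 8>0).
The Row player's strategy A is strictly dominated by C (C2: 18>5, C3: 19>13, C4: 16>5) and is removed.
The Row player's strategy D is strictly dominated by C (C2: 18>12, C3: 19>6, C4: 16>13) and is removed.
For the Column player, C4 strictly dominates C3 on the remaining rows (B: 10>4, C: 20>2); eliminate C3.
Among the remaining strategies, none is strictly dominated by another pure strategy of the same player, so the elimination stops.
Surviving strategies — the Row player: {B, C}; the Column player: {C2, C4}.

B, C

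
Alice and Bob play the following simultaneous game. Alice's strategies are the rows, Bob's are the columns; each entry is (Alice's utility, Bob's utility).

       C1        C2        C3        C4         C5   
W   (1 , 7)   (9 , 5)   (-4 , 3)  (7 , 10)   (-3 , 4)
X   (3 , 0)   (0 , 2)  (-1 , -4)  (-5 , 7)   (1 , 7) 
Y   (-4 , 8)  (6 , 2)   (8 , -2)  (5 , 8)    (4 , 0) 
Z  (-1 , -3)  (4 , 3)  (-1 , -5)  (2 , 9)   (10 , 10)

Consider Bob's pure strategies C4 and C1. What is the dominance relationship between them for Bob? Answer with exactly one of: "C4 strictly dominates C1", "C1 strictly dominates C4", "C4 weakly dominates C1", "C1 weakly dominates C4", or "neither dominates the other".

Compare C4 to C1 across each choice by Alice: W: 10>7, X: 7>0, Y: 8=8, Z: 9>-3.
C4 is at least as good everywhere and strictly better somewhere (tied only at Y), so C4 weakly but not strictly dominates C1.

C4 weakly dominates C1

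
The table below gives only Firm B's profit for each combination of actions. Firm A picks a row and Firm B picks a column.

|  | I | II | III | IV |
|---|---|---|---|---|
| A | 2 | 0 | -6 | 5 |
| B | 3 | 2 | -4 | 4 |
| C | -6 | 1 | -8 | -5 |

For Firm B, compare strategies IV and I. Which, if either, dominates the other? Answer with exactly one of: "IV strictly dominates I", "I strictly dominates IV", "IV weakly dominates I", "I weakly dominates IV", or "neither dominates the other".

IV's payoffs vs I's, by Firm A's action — A: 5>2, B: 4>3, C: -5>-6.
IV gives a strictly higher payoff against each choice by Firm A, so IV strictly dominates I.

IV strictly dominates I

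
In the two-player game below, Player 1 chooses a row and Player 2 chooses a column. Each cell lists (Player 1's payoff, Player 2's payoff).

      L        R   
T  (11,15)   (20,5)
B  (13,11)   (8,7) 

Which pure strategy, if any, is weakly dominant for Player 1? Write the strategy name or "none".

T fails to dominate B at L (11<13).
B fails to dominate T at R (8<20).
No single strategy dominates all the others.

none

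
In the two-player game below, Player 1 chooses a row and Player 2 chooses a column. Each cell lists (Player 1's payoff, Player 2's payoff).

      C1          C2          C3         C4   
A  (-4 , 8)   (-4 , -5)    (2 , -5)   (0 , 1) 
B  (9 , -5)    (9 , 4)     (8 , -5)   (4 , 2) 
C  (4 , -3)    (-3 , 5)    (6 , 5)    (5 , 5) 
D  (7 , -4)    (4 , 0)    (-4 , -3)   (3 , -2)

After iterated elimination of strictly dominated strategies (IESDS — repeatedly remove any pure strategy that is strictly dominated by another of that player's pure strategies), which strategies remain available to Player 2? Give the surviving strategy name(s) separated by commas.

For Player 1, B strictly dominates A on the remaining columns (C1: 9>-4, C2: 9>-4, C3: 8>2, C4: 4>0); eliminate A.
For Player 1, B strictly dominates D on the remaining columns (C1: 9>7, C2: 9>4, C3: 8>-4, C4: 4>3); eliminate D.
Player 2's strategy C1 is strictly dominated by C2 (B: 4>-5, C: 5>-3) and is removed.
Among the remaining strategies, none is strictly dominated by another pure strategy of the same player, so the elimination stops.
Surviving strategies — Player 1: {B, C}; Player 2: {C2, C3, C4}.

C2, C3, C4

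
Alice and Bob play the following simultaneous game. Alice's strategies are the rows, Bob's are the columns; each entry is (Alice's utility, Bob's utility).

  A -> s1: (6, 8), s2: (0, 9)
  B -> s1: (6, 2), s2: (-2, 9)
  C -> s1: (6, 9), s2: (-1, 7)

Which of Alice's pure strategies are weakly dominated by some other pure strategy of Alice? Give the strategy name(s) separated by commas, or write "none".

B, C

Nothing dominates A: B at s2 (0>-2); C at s2 (0>-1).
B: dominated, since A does at least as well everywhere (s1: 6=6, s2: 0>-2).
A weakly dominates C — s1: 6=6, s2: 0>-1.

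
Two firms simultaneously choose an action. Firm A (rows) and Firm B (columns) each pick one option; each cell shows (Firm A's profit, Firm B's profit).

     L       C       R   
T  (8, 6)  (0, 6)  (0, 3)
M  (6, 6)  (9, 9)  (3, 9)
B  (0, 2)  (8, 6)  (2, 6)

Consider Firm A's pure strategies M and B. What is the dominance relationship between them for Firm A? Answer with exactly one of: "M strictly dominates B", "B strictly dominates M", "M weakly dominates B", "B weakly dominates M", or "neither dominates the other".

M strictly dominates B

M's payoffs vs B's, by Firm B's action — L: 6>0, C: 9>8, R: 3>2.
Every comparison favours M, so M strictly dominates B.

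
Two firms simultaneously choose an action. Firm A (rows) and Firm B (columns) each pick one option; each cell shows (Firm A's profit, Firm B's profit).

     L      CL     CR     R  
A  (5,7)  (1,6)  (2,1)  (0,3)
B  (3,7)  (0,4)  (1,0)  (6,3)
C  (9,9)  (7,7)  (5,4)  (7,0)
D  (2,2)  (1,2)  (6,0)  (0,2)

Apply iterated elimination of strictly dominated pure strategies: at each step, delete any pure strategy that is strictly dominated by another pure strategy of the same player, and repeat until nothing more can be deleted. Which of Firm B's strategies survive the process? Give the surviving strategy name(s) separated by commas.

Row A is eliminated: C beats it against every remaining column (L: 9>5, CL: 7>1, CR: 5>2, R: 7>0).
Row B is eliminated: C beats it against every remaining column (L: 9>3, CL: 7>0, CR: 5>1, R: 7>6).
For Firm B, L strictly dominates CR on the remaining rows (C: 9>4, D: 2>0); eliminate CR.
For Firm A, C strictly dominates D on the remaining columns (L: 9>2, CL: 7>1, R: 7>0); eliminate D.
Firm B's strategy CL is strictly dominated by L (C: 9>7) and is removed.
Firm B's strategy R is strictly dominated by L (C: 9>0) and is removed.
Among the remaining strategies, none is strictly dominated by another pure strategy of the same player, so the elimination stops.
Surviving strategies — Firm A: {C}; Firm B: {L}.

L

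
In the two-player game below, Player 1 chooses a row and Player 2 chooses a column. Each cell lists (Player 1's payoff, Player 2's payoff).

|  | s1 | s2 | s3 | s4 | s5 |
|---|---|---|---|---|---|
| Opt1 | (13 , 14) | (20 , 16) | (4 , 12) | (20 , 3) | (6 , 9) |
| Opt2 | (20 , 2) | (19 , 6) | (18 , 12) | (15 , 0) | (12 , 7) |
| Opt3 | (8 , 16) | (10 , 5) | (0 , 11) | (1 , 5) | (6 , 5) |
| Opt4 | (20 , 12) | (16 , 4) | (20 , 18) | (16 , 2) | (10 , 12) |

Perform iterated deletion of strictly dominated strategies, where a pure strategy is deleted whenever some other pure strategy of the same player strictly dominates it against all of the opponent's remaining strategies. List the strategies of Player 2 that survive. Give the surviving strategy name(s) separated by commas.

s1, s2, s3

For Player 1, Opt2 strictly dominates Opt3 on the remaining columns (s1: 20>8, s2: 19>10, s3: 18>0, s4: 15>1, s5: 12>6); eliminate Opt3.
For Player 2, s1 strictly dominates s4 on the remaining rows (Opt1: 14>3, Opt2: 2>0, Opt4: 12>2); eliminate s4.
Column s5 is eliminated: s3 beats it against every remaining row (Opt1: 12>9, Opt2: 12>7, Opt4: 18>12).
Among the remaining strategies, none is strictly dominated by another pure strategy of the same player, so the elimination stops.
Surviving strategies — Player 1: {Opt1, Opt2, Opt4}; Player 2: {s1, s2, s3}.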